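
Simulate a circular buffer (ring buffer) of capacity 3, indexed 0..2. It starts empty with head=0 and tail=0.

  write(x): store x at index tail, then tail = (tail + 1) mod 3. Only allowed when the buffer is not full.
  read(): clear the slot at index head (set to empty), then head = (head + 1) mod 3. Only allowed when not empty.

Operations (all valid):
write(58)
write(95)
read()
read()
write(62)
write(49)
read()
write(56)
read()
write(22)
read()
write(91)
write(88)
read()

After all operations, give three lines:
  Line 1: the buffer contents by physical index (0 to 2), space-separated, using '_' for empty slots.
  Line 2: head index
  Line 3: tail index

write(58): buf=[58 _ _], head=0, tail=1, size=1
write(95): buf=[58 95 _], head=0, tail=2, size=2
read(): buf=[_ 95 _], head=1, tail=2, size=1
read(): buf=[_ _ _], head=2, tail=2, size=0
write(62): buf=[_ _ 62], head=2, tail=0, size=1
write(49): buf=[49 _ 62], head=2, tail=1, size=2
read(): buf=[49 _ _], head=0, tail=1, size=1
write(56): buf=[49 56 _], head=0, tail=2, size=2
read(): buf=[_ 56 _], head=1, tail=2, size=1
write(22): buf=[_ 56 22], head=1, tail=0, size=2
read(): buf=[_ _ 22], head=2, tail=0, size=1
write(91): buf=[91 _ 22], head=2, tail=1, size=2
write(88): buf=[91 88 22], head=2, tail=2, size=3
read(): buf=[91 88 _], head=0, tail=2, size=2

Answer: 91 88 _
0
2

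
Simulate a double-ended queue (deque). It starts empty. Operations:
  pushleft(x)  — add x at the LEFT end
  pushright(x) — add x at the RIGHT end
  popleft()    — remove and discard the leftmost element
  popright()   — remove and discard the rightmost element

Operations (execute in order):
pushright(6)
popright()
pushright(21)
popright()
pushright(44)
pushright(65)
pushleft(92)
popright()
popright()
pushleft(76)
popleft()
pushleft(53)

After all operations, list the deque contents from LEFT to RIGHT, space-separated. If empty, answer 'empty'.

pushright(6): [6]
popright(): []
pushright(21): [21]
popright(): []
pushright(44): [44]
pushright(65): [44, 65]
pushleft(92): [92, 44, 65]
popright(): [92, 44]
popright(): [92]
pushleft(76): [76, 92]
popleft(): [92]
pushleft(53): [53, 92]

Answer: 53 92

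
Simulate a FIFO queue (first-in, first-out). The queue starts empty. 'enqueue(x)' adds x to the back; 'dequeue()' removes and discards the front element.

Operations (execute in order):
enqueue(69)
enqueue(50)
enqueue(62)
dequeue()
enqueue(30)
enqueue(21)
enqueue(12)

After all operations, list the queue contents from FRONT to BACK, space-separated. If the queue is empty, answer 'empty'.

enqueue(69): [69]
enqueue(50): [69, 50]
enqueue(62): [69, 50, 62]
dequeue(): [50, 62]
enqueue(30): [50, 62, 30]
enqueue(21): [50, 62, 30, 21]
enqueue(12): [50, 62, 30, 21, 12]

Answer: 50 62 30 21 12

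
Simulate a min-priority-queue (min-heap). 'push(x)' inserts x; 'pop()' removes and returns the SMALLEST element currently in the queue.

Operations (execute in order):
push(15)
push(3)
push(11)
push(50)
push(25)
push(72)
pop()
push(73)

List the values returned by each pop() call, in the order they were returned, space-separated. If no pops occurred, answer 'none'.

push(15): heap contents = [15]
push(3): heap contents = [3, 15]
push(11): heap contents = [3, 11, 15]
push(50): heap contents = [3, 11, 15, 50]
push(25): heap contents = [3, 11, 15, 25, 50]
push(72): heap contents = [3, 11, 15, 25, 50, 72]
pop() → 3: heap contents = [11, 15, 25, 50, 72]
push(73): heap contents = [11, 15, 25, 50, 72, 73]

Answer: 3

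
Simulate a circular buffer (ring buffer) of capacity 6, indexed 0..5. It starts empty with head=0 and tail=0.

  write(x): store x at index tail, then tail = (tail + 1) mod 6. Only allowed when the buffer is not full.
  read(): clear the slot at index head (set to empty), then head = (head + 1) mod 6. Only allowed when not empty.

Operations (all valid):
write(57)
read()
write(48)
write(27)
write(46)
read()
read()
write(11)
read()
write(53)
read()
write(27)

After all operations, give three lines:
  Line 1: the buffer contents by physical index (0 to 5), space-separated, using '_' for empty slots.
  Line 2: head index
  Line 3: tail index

write(57): buf=[57 _ _ _ _ _], head=0, tail=1, size=1
read(): buf=[_ _ _ _ _ _], head=1, tail=1, size=0
write(48): buf=[_ 48 _ _ _ _], head=1, tail=2, size=1
write(27): buf=[_ 48 27 _ _ _], head=1, tail=3, size=2
write(46): buf=[_ 48 27 46 _ _], head=1, tail=4, size=3
read(): buf=[_ _ 27 46 _ _], head=2, tail=4, size=2
read(): buf=[_ _ _ 46 _ _], head=3, tail=4, size=1
write(11): buf=[_ _ _ 46 11 _], head=3, tail=5, size=2
read(): buf=[_ _ _ _ 11 _], head=4, tail=5, size=1
write(53): buf=[_ _ _ _ 11 53], head=4, tail=0, size=2
read(): buf=[_ _ _ _ _ 53], head=5, tail=0, size=1
write(27): buf=[27 _ _ _ _ 53], head=5, tail=1, size=2

Answer: 27 _ _ _ _ 53
5
1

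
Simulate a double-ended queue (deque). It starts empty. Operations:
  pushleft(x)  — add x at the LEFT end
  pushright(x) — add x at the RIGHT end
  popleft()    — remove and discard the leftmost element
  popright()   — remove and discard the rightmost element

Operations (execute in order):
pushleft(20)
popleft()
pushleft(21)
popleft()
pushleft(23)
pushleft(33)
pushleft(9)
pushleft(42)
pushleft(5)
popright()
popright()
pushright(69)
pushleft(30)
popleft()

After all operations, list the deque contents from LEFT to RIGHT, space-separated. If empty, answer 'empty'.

pushleft(20): [20]
popleft(): []
pushleft(21): [21]
popleft(): []
pushleft(23): [23]
pushleft(33): [33, 23]
pushleft(9): [9, 33, 23]
pushleft(42): [42, 9, 33, 23]
pushleft(5): [5, 42, 9, 33, 23]
popright(): [5, 42, 9, 33]
popright(): [5, 42, 9]
pushright(69): [5, 42, 9, 69]
pushleft(30): [30, 5, 42, 9, 69]
popleft(): [5, 42, 9, 69]

Answer: 5 42 9 69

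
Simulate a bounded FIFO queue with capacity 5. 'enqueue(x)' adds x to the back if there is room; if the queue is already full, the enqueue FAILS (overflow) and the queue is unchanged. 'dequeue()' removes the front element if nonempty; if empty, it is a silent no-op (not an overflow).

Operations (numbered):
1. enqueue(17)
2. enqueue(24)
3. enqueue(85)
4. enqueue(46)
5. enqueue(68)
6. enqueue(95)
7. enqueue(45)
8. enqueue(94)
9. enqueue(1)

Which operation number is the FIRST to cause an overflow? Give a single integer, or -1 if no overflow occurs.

1. enqueue(17): size=1
2. enqueue(24): size=2
3. enqueue(85): size=3
4. enqueue(46): size=4
5. enqueue(68): size=5
6. enqueue(95): size=5=cap → OVERFLOW (fail)
7. enqueue(45): size=5=cap → OVERFLOW (fail)
8. enqueue(94): size=5=cap → OVERFLOW (fail)
9. enqueue(1): size=5=cap → OVERFLOW (fail)

Answer: 6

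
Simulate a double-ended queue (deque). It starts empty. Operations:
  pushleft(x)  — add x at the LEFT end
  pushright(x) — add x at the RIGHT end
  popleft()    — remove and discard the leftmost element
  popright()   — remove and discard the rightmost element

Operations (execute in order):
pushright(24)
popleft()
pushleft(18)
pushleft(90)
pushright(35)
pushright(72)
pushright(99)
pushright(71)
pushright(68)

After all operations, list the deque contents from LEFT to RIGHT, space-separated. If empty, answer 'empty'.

pushright(24): [24]
popleft(): []
pushleft(18): [18]
pushleft(90): [90, 18]
pushright(35): [90, 18, 35]
pushright(72): [90, 18, 35, 72]
pushright(99): [90, 18, 35, 72, 99]
pushright(71): [90, 18, 35, 72, 99, 71]
pushright(68): [90, 18, 35, 72, 99, 71, 68]

Answer: 90 18 35 72 99 71 68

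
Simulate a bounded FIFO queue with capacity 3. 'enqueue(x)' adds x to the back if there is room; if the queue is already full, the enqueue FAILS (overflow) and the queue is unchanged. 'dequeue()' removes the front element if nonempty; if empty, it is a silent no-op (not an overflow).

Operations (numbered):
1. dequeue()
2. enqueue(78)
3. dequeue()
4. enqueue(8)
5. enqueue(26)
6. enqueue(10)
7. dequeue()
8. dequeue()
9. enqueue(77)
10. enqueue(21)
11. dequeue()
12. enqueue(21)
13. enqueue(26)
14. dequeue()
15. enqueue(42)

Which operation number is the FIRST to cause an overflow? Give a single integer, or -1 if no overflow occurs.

Answer: 13

Derivation:
1. dequeue(): empty, no-op, size=0
2. enqueue(78): size=1
3. dequeue(): size=0
4. enqueue(8): size=1
5. enqueue(26): size=2
6. enqueue(10): size=3
7. dequeue(): size=2
8. dequeue(): size=1
9. enqueue(77): size=2
10. enqueue(21): size=3
11. dequeue(): size=2
12. enqueue(21): size=3
13. enqueue(26): size=3=cap → OVERFLOW (fail)
14. dequeue(): size=2
15. enqueue(42): size=3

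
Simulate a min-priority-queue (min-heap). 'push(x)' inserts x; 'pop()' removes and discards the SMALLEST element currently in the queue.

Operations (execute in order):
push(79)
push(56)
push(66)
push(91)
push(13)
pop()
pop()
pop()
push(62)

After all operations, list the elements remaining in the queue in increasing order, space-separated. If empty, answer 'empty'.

Answer: 62 79 91

Derivation:
push(79): heap contents = [79]
push(56): heap contents = [56, 79]
push(66): heap contents = [56, 66, 79]
push(91): heap contents = [56, 66, 79, 91]
push(13): heap contents = [13, 56, 66, 79, 91]
pop() → 13: heap contents = [56, 66, 79, 91]
pop() → 56: heap contents = [66, 79, 91]
pop() → 66: heap contents = [79, 91]
push(62): heap contents = [62, 79, 91]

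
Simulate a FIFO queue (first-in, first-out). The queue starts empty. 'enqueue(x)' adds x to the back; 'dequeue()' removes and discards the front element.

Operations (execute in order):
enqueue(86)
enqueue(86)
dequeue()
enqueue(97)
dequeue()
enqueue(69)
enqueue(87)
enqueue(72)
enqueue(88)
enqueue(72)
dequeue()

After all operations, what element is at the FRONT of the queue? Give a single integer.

Answer: 69

Derivation:
enqueue(86): queue = [86]
enqueue(86): queue = [86, 86]
dequeue(): queue = [86]
enqueue(97): queue = [86, 97]
dequeue(): queue = [97]
enqueue(69): queue = [97, 69]
enqueue(87): queue = [97, 69, 87]
enqueue(72): queue = [97, 69, 87, 72]
enqueue(88): queue = [97, 69, 87, 72, 88]
enqueue(72): queue = [97, 69, 87, 72, 88, 72]
dequeue(): queue = [69, 87, 72, 88, 72]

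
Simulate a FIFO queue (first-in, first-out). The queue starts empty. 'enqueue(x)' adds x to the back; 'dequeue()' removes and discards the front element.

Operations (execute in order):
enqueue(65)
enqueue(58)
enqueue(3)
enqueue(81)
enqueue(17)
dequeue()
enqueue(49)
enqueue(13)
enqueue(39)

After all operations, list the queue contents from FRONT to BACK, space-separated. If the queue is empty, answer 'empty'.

Answer: 58 3 81 17 49 13 39

Derivation:
enqueue(65): [65]
enqueue(58): [65, 58]
enqueue(3): [65, 58, 3]
enqueue(81): [65, 58, 3, 81]
enqueue(17): [65, 58, 3, 81, 17]
dequeue(): [58, 3, 81, 17]
enqueue(49): [58, 3, 81, 17, 49]
enqueue(13): [58, 3, 81, 17, 49, 13]
enqueue(39): [58, 3, 81, 17, 49, 13, 39]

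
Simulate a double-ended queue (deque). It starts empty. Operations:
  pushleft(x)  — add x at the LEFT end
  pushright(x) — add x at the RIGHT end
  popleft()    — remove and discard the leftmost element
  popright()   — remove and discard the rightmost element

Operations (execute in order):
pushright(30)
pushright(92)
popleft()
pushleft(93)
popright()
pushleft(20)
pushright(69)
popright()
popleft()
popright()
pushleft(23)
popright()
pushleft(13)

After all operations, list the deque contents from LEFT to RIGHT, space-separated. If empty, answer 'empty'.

Answer: 13

Derivation:
pushright(30): [30]
pushright(92): [30, 92]
popleft(): [92]
pushleft(93): [93, 92]
popright(): [93]
pushleft(20): [20, 93]
pushright(69): [20, 93, 69]
popright(): [20, 93]
popleft(): [93]
popright(): []
pushleft(23): [23]
popright(): []
pushleft(13): [13]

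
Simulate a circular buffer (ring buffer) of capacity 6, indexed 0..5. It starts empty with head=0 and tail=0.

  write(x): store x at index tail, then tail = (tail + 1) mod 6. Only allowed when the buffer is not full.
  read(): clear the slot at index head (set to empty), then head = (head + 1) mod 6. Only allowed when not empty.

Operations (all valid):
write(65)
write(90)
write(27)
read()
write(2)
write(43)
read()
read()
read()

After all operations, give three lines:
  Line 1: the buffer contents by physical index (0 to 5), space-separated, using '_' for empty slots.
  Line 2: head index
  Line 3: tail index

write(65): buf=[65 _ _ _ _ _], head=0, tail=1, size=1
write(90): buf=[65 90 _ _ _ _], head=0, tail=2, size=2
write(27): buf=[65 90 27 _ _ _], head=0, tail=3, size=3
read(): buf=[_ 90 27 _ _ _], head=1, tail=3, size=2
write(2): buf=[_ 90 27 2 _ _], head=1, tail=4, size=3
write(43): buf=[_ 90 27 2 43 _], head=1, tail=5, size=4
read(): buf=[_ _ 27 2 43 _], head=2, tail=5, size=3
read(): buf=[_ _ _ 2 43 _], head=3, tail=5, size=2
read(): buf=[_ _ _ _ 43 _], head=4, tail=5, size=1

Answer: _ _ _ _ 43 _
4
5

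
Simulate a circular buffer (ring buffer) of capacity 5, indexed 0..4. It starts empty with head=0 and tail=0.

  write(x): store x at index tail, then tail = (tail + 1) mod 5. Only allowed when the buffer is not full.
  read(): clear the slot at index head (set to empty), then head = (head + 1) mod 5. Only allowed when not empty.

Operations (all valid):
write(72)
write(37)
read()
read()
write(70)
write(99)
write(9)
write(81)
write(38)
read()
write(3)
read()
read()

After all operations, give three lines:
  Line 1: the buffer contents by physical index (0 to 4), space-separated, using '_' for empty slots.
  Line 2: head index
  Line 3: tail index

write(72): buf=[72 _ _ _ _], head=0, tail=1, size=1
write(37): buf=[72 37 _ _ _], head=0, tail=2, size=2
read(): buf=[_ 37 _ _ _], head=1, tail=2, size=1
read(): buf=[_ _ _ _ _], head=2, tail=2, size=0
write(70): buf=[_ _ 70 _ _], head=2, tail=3, size=1
write(99): buf=[_ _ 70 99 _], head=2, tail=4, size=2
write(9): buf=[_ _ 70 99 9], head=2, tail=0, size=3
write(81): buf=[81 _ 70 99 9], head=2, tail=1, size=4
write(38): buf=[81 38 70 99 9], head=2, tail=2, size=5
read(): buf=[81 38 _ 99 9], head=3, tail=2, size=4
write(3): buf=[81 38 3 99 9], head=3, tail=3, size=5
read(): buf=[81 38 3 _ 9], head=4, tail=3, size=4
read(): buf=[81 38 3 _ _], head=0, tail=3, size=3

Answer: 81 38 3 _ _
0
3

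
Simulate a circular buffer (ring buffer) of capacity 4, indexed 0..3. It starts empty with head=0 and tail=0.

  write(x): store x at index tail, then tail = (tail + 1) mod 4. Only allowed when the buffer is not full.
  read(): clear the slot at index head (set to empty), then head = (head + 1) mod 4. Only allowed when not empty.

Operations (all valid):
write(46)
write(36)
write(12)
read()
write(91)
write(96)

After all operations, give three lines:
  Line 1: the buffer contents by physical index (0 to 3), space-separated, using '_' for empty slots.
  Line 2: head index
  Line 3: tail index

write(46): buf=[46 _ _ _], head=0, tail=1, size=1
write(36): buf=[46 36 _ _], head=0, tail=2, size=2
write(12): buf=[46 36 12 _], head=0, tail=3, size=3
read(): buf=[_ 36 12 _], head=1, tail=3, size=2
write(91): buf=[_ 36 12 91], head=1, tail=0, size=3
write(96): buf=[96 36 12 91], head=1, tail=1, size=4

Answer: 96 36 12 91
1
1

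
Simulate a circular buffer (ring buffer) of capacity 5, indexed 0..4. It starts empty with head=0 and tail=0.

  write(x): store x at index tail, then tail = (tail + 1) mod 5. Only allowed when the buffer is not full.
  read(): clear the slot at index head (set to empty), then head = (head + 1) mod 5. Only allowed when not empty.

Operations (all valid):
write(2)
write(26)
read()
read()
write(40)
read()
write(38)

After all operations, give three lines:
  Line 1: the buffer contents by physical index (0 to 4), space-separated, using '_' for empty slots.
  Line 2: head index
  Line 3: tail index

write(2): buf=[2 _ _ _ _], head=0, tail=1, size=1
write(26): buf=[2 26 _ _ _], head=0, tail=2, size=2
read(): buf=[_ 26 _ _ _], head=1, tail=2, size=1
read(): buf=[_ _ _ _ _], head=2, tail=2, size=0
write(40): buf=[_ _ 40 _ _], head=2, tail=3, size=1
read(): buf=[_ _ _ _ _], head=3, tail=3, size=0
write(38): buf=[_ _ _ 38 _], head=3, tail=4, size=1

Answer: _ _ _ 38 _
3
4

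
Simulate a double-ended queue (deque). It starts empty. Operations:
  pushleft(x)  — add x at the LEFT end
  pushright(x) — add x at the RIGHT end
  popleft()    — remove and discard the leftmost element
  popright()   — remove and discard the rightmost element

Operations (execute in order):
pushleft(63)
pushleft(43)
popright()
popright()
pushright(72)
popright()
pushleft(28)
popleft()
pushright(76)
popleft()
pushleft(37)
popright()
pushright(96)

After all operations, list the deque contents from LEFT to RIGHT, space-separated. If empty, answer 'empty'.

Answer: 96

Derivation:
pushleft(63): [63]
pushleft(43): [43, 63]
popright(): [43]
popright(): []
pushright(72): [72]
popright(): []
pushleft(28): [28]
popleft(): []
pushright(76): [76]
popleft(): []
pushleft(37): [37]
popright(): []
pushright(96): [96]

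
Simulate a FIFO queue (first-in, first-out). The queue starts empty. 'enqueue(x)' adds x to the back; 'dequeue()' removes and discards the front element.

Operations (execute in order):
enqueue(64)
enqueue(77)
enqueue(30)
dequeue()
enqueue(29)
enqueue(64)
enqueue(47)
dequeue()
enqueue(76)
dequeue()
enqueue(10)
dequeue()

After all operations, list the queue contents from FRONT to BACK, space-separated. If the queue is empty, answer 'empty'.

Answer: 64 47 76 10

Derivation:
enqueue(64): [64]
enqueue(77): [64, 77]
enqueue(30): [64, 77, 30]
dequeue(): [77, 30]
enqueue(29): [77, 30, 29]
enqueue(64): [77, 30, 29, 64]
enqueue(47): [77, 30, 29, 64, 47]
dequeue(): [30, 29, 64, 47]
enqueue(76): [30, 29, 64, 47, 76]
dequeue(): [29, 64, 47, 76]
enqueue(10): [29, 64, 47, 76, 10]
dequeue(): [64, 47, 76, 10]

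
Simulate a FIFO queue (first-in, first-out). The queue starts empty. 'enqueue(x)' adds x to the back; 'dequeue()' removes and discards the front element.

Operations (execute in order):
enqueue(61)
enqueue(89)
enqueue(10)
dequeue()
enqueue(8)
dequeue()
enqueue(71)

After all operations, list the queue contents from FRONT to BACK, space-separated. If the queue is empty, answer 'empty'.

Answer: 10 8 71

Derivation:
enqueue(61): [61]
enqueue(89): [61, 89]
enqueue(10): [61, 89, 10]
dequeue(): [89, 10]
enqueue(8): [89, 10, 8]
dequeue(): [10, 8]
enqueue(71): [10, 8, 71]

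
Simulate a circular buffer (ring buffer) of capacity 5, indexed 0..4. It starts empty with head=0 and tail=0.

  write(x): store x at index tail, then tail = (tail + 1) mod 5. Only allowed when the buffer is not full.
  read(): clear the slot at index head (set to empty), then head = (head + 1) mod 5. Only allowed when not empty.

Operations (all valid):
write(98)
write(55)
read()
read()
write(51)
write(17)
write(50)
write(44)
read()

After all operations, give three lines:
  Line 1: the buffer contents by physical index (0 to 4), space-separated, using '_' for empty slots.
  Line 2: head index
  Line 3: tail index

write(98): buf=[98 _ _ _ _], head=0, tail=1, size=1
write(55): buf=[98 55 _ _ _], head=0, tail=2, size=2
read(): buf=[_ 55 _ _ _], head=1, tail=2, size=1
read(): buf=[_ _ _ _ _], head=2, tail=2, size=0
write(51): buf=[_ _ 51 _ _], head=2, tail=3, size=1
write(17): buf=[_ _ 51 17 _], head=2, tail=4, size=2
write(50): buf=[_ _ 51 17 50], head=2, tail=0, size=3
write(44): buf=[44 _ 51 17 50], head=2, tail=1, size=4
read(): buf=[44 _ _ 17 50], head=3, tail=1, size=3

Answer: 44 _ _ 17 50
3
1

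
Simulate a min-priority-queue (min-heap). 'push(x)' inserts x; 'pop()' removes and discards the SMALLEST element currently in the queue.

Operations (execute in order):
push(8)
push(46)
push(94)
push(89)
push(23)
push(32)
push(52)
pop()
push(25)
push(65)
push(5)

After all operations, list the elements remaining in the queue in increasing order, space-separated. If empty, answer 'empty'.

push(8): heap contents = [8]
push(46): heap contents = [8, 46]
push(94): heap contents = [8, 46, 94]
push(89): heap contents = [8, 46, 89, 94]
push(23): heap contents = [8, 23, 46, 89, 94]
push(32): heap contents = [8, 23, 32, 46, 89, 94]
push(52): heap contents = [8, 23, 32, 46, 52, 89, 94]
pop() → 8: heap contents = [23, 32, 46, 52, 89, 94]
push(25): heap contents = [23, 25, 32, 46, 52, 89, 94]
push(65): heap contents = [23, 25, 32, 46, 52, 65, 89, 94]
push(5): heap contents = [5, 23, 25, 32, 46, 52, 65, 89, 94]

Answer: 5 23 25 32 46 52 65 89 94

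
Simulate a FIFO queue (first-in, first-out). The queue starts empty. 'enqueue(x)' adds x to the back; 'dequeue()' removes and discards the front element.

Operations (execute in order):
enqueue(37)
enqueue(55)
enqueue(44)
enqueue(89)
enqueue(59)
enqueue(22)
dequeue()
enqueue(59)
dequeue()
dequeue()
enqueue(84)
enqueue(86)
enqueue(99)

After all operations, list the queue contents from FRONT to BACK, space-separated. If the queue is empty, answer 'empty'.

Answer: 89 59 22 59 84 86 99

Derivation:
enqueue(37): [37]
enqueue(55): [37, 55]
enqueue(44): [37, 55, 44]
enqueue(89): [37, 55, 44, 89]
enqueue(59): [37, 55, 44, 89, 59]
enqueue(22): [37, 55, 44, 89, 59, 22]
dequeue(): [55, 44, 89, 59, 22]
enqueue(59): [55, 44, 89, 59, 22, 59]
dequeue(): [44, 89, 59, 22, 59]
dequeue(): [89, 59, 22, 59]
enqueue(84): [89, 59, 22, 59, 84]
enqueue(86): [89, 59, 22, 59, 84, 86]
enqueue(99): [89, 59, 22, 59, 84, 86, 99]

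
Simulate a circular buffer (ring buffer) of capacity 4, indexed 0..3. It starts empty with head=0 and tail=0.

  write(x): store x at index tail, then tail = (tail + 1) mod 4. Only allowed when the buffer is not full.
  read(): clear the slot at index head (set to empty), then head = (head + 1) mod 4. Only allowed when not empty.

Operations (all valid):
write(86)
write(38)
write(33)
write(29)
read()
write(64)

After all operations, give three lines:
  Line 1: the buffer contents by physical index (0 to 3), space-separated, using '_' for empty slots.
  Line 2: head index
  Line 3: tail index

write(86): buf=[86 _ _ _], head=0, tail=1, size=1
write(38): buf=[86 38 _ _], head=0, tail=2, size=2
write(33): buf=[86 38 33 _], head=0, tail=3, size=3
write(29): buf=[86 38 33 29], head=0, tail=0, size=4
read(): buf=[_ 38 33 29], head=1, tail=0, size=3
write(64): buf=[64 38 33 29], head=1, tail=1, size=4

Answer: 64 38 33 29
1
1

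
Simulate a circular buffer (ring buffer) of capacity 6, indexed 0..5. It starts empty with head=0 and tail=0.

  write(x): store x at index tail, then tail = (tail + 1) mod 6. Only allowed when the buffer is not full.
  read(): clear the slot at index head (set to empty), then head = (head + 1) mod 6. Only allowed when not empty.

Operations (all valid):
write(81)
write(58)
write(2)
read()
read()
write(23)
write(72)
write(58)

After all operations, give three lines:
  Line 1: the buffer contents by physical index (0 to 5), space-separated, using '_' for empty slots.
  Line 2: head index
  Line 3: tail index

write(81): buf=[81 _ _ _ _ _], head=0, tail=1, size=1
write(58): buf=[81 58 _ _ _ _], head=0, tail=2, size=2
write(2): buf=[81 58 2 _ _ _], head=0, tail=3, size=3
read(): buf=[_ 58 2 _ _ _], head=1, tail=3, size=2
read(): buf=[_ _ 2 _ _ _], head=2, tail=3, size=1
write(23): buf=[_ _ 2 23 _ _], head=2, tail=4, size=2
write(72): buf=[_ _ 2 23 72 _], head=2, tail=5, size=3
write(58): buf=[_ _ 2 23 72 58], head=2, tail=0, size=4

Answer: _ _ 2 23 72 58
2
0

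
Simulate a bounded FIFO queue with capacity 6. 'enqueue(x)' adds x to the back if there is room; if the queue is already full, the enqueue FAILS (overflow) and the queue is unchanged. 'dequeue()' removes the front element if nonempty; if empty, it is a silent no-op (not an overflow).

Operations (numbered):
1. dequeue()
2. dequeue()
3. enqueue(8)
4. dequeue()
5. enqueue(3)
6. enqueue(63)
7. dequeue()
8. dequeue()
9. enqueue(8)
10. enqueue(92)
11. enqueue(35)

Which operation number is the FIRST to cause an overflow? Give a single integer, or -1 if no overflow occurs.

Answer: -1

Derivation:
1. dequeue(): empty, no-op, size=0
2. dequeue(): empty, no-op, size=0
3. enqueue(8): size=1
4. dequeue(): size=0
5. enqueue(3): size=1
6. enqueue(63): size=2
7. dequeue(): size=1
8. dequeue(): size=0
9. enqueue(8): size=1
10. enqueue(92): size=2
11. enqueue(35): size=3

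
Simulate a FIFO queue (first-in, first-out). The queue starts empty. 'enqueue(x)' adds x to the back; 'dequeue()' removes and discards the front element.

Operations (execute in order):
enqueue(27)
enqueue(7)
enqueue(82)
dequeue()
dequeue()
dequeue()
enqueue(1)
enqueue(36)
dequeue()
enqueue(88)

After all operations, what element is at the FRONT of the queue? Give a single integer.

enqueue(27): queue = [27]
enqueue(7): queue = [27, 7]
enqueue(82): queue = [27, 7, 82]
dequeue(): queue = [7, 82]
dequeue(): queue = [82]
dequeue(): queue = []
enqueue(1): queue = [1]
enqueue(36): queue = [1, 36]
dequeue(): queue = [36]
enqueue(88): queue = [36, 88]

Answer: 36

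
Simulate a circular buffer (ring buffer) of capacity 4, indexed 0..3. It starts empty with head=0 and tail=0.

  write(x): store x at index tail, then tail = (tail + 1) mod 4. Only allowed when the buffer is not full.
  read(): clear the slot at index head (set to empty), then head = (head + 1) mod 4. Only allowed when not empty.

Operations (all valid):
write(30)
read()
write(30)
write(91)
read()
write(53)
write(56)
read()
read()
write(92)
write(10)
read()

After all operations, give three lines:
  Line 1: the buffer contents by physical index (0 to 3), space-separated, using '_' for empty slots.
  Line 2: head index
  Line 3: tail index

write(30): buf=[30 _ _ _], head=0, tail=1, size=1
read(): buf=[_ _ _ _], head=1, tail=1, size=0
write(30): buf=[_ 30 _ _], head=1, tail=2, size=1
write(91): buf=[_ 30 91 _], head=1, tail=3, size=2
read(): buf=[_ _ 91 _], head=2, tail=3, size=1
write(53): buf=[_ _ 91 53], head=2, tail=0, size=2
write(56): buf=[56 _ 91 53], head=2, tail=1, size=3
read(): buf=[56 _ _ 53], head=3, tail=1, size=2
read(): buf=[56 _ _ _], head=0, tail=1, size=1
write(92): buf=[56 92 _ _], head=0, tail=2, size=2
write(10): buf=[56 92 10 _], head=0, tail=3, size=3
read(): buf=[_ 92 10 _], head=1, tail=3, size=2

Answer: _ 92 10 _
1
3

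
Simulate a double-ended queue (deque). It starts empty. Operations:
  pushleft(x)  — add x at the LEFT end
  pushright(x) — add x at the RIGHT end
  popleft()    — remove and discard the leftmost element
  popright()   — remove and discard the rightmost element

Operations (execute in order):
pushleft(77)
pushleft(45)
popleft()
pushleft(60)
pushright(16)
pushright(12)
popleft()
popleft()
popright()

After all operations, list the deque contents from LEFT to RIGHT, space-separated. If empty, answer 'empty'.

Answer: 16

Derivation:
pushleft(77): [77]
pushleft(45): [45, 77]
popleft(): [77]
pushleft(60): [60, 77]
pushright(16): [60, 77, 16]
pushright(12): [60, 77, 16, 12]
popleft(): [77, 16, 12]
popleft(): [16, 12]
popright(): [16]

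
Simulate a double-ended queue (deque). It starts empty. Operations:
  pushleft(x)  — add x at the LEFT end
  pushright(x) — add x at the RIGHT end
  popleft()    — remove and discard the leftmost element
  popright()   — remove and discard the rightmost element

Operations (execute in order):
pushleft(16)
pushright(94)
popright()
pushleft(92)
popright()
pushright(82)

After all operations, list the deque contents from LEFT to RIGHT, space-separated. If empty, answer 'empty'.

Answer: 92 82

Derivation:
pushleft(16): [16]
pushright(94): [16, 94]
popright(): [16]
pushleft(92): [92, 16]
popright(): [92]
pushright(82): [92, 82]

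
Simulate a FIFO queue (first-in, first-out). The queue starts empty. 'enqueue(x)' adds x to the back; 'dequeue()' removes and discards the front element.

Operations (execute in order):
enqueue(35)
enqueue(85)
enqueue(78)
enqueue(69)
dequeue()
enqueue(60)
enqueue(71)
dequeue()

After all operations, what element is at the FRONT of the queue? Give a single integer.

enqueue(35): queue = [35]
enqueue(85): queue = [35, 85]
enqueue(78): queue = [35, 85, 78]
enqueue(69): queue = [35, 85, 78, 69]
dequeue(): queue = [85, 78, 69]
enqueue(60): queue = [85, 78, 69, 60]
enqueue(71): queue = [85, 78, 69, 60, 71]
dequeue(): queue = [78, 69, 60, 71]

Answer: 78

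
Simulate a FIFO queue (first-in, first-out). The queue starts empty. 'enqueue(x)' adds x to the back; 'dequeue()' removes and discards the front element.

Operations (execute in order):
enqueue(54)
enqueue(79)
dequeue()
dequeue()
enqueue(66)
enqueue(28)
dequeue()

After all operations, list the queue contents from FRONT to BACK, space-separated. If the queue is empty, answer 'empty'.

enqueue(54): [54]
enqueue(79): [54, 79]
dequeue(): [79]
dequeue(): []
enqueue(66): [66]
enqueue(28): [66, 28]
dequeue(): [28]

Answer: 28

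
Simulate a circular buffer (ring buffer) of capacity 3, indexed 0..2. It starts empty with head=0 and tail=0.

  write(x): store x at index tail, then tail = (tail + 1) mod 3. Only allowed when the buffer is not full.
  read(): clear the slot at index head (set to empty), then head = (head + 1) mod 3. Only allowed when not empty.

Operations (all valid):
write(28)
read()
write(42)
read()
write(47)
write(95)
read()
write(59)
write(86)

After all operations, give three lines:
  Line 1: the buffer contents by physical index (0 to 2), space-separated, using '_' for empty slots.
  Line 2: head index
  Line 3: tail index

write(28): buf=[28 _ _], head=0, tail=1, size=1
read(): buf=[_ _ _], head=1, tail=1, size=0
write(42): buf=[_ 42 _], head=1, tail=2, size=1
read(): buf=[_ _ _], head=2, tail=2, size=0
write(47): buf=[_ _ 47], head=2, tail=0, size=1
write(95): buf=[95 _ 47], head=2, tail=1, size=2
read(): buf=[95 _ _], head=0, tail=1, size=1
write(59): buf=[95 59 _], head=0, tail=2, size=2
write(86): buf=[95 59 86], head=0, tail=0, size=3

Answer: 95 59 86
0
0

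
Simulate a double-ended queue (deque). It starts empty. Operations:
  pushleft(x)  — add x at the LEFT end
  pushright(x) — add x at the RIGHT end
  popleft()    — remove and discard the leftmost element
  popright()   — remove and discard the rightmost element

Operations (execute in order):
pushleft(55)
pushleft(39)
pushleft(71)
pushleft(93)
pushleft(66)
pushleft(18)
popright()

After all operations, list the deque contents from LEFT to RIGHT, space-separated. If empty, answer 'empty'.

pushleft(55): [55]
pushleft(39): [39, 55]
pushleft(71): [71, 39, 55]
pushleft(93): [93, 71, 39, 55]
pushleft(66): [66, 93, 71, 39, 55]
pushleft(18): [18, 66, 93, 71, 39, 55]
popright(): [18, 66, 93, 71, 39]

Answer: 18 66 93 71 39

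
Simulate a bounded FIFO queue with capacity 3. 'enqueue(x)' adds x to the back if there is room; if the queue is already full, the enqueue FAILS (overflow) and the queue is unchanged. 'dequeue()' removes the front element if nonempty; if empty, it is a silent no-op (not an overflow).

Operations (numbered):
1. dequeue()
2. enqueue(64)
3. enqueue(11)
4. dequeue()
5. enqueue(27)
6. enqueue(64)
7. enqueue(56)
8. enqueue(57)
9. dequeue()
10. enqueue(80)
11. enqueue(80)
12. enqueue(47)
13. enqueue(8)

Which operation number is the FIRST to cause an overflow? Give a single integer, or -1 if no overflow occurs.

1. dequeue(): empty, no-op, size=0
2. enqueue(64): size=1
3. enqueue(11): size=2
4. dequeue(): size=1
5. enqueue(27): size=2
6. enqueue(64): size=3
7. enqueue(56): size=3=cap → OVERFLOW (fail)
8. enqueue(57): size=3=cap → OVERFLOW (fail)
9. dequeue(): size=2
10. enqueue(80): size=3
11. enqueue(80): size=3=cap → OVERFLOW (fail)
12. enqueue(47): size=3=cap → OVERFLOW (fail)
13. enqueue(8): size=3=cap → OVERFLOW (fail)

Answer: 7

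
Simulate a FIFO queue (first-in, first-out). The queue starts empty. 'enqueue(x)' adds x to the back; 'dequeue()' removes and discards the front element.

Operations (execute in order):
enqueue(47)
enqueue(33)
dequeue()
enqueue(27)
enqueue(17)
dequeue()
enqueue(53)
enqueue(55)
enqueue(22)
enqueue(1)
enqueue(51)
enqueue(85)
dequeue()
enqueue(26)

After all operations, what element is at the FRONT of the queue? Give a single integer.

Answer: 17

Derivation:
enqueue(47): queue = [47]
enqueue(33): queue = [47, 33]
dequeue(): queue = [33]
enqueue(27): queue = [33, 27]
enqueue(17): queue = [33, 27, 17]
dequeue(): queue = [27, 17]
enqueue(53): queue = [27, 17, 53]
enqueue(55): queue = [27, 17, 53, 55]
enqueue(22): queue = [27, 17, 53, 55, 22]
enqueue(1): queue = [27, 17, 53, 55, 22, 1]
enqueue(51): queue = [27, 17, 53, 55, 22, 1, 51]
enqueue(85): queue = [27, 17, 53, 55, 22, 1, 51, 85]
dequeue(): queue = [17, 53, 55, 22, 1, 51, 85]
enqueue(26): queue = [17, 53, 55, 22, 1, 51, 85, 26]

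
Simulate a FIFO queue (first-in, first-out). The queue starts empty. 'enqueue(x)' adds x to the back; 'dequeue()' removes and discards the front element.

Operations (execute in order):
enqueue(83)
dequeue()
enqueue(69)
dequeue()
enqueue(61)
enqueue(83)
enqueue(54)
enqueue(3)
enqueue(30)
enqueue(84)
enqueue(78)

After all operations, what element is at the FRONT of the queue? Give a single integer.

Answer: 61

Derivation:
enqueue(83): queue = [83]
dequeue(): queue = []
enqueue(69): queue = [69]
dequeue(): queue = []
enqueue(61): queue = [61]
enqueue(83): queue = [61, 83]
enqueue(54): queue = [61, 83, 54]
enqueue(3): queue = [61, 83, 54, 3]
enqueue(30): queue = [61, 83, 54, 3, 30]
enqueue(84): queue = [61, 83, 54, 3, 30, 84]
enqueue(78): queue = [61, 83, 54, 3, 30, 84, 78]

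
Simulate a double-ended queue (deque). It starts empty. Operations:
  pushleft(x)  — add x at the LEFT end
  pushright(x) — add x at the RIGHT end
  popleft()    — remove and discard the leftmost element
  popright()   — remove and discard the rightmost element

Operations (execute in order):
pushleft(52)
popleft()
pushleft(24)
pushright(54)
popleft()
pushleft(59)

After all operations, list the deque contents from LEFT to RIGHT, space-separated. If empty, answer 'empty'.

Answer: 59 54

Derivation:
pushleft(52): [52]
popleft(): []
pushleft(24): [24]
pushright(54): [24, 54]
popleft(): [54]
pushleft(59): [59, 54]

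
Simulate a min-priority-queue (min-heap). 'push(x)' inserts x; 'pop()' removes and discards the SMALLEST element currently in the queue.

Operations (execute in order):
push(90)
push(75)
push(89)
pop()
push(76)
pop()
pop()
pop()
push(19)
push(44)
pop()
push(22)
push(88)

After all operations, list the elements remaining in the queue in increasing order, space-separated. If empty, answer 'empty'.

push(90): heap contents = [90]
push(75): heap contents = [75, 90]
push(89): heap contents = [75, 89, 90]
pop() → 75: heap contents = [89, 90]
push(76): heap contents = [76, 89, 90]
pop() → 76: heap contents = [89, 90]
pop() → 89: heap contents = [90]
pop() → 90: heap contents = []
push(19): heap contents = [19]
push(44): heap contents = [19, 44]
pop() → 19: heap contents = [44]
push(22): heap contents = [22, 44]
push(88): heap contents = [22, 44, 88]

Answer: 22 44 88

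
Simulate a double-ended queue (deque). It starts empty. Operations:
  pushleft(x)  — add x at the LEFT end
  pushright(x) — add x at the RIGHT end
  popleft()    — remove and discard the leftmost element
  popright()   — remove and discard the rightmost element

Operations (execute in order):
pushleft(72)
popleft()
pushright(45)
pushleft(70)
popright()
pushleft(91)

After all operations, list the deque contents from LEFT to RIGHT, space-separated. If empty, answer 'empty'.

Answer: 91 70

Derivation:
pushleft(72): [72]
popleft(): []
pushright(45): [45]
pushleft(70): [70, 45]
popright(): [70]
pushleft(91): [91, 70]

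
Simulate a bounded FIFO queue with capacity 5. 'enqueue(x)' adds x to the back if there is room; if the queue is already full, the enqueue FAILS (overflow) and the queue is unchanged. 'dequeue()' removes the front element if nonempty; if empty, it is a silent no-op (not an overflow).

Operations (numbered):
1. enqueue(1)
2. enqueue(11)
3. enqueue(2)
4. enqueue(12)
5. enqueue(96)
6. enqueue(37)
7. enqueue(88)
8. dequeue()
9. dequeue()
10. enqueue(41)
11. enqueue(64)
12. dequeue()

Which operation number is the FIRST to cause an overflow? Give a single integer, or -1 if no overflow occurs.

1. enqueue(1): size=1
2. enqueue(11): size=2
3. enqueue(2): size=3
4. enqueue(12): size=4
5. enqueue(96): size=5
6. enqueue(37): size=5=cap → OVERFLOW (fail)
7. enqueue(88): size=5=cap → OVERFLOW (fail)
8. dequeue(): size=4
9. dequeue(): size=3
10. enqueue(41): size=4
11. enqueue(64): size=5
12. dequeue(): size=4

Answer: 6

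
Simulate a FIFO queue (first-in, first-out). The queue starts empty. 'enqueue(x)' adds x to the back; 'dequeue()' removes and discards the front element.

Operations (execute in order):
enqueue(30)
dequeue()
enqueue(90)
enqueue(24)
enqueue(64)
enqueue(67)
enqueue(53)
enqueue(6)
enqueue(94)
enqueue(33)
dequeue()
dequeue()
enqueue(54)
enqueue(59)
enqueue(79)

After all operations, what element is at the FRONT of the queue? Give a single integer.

Answer: 64

Derivation:
enqueue(30): queue = [30]
dequeue(): queue = []
enqueue(90): queue = [90]
enqueue(24): queue = [90, 24]
enqueue(64): queue = [90, 24, 64]
enqueue(67): queue = [90, 24, 64, 67]
enqueue(53): queue = [90, 24, 64, 67, 53]
enqueue(6): queue = [90, 24, 64, 67, 53, 6]
enqueue(94): queue = [90, 24, 64, 67, 53, 6, 94]
enqueue(33): queue = [90, 24, 64, 67, 53, 6, 94, 33]
dequeue(): queue = [24, 64, 67, 53, 6, 94, 33]
dequeue(): queue = [64, 67, 53, 6, 94, 33]
enqueue(54): queue = [64, 67, 53, 6, 94, 33, 54]
enqueue(59): queue = [64, 67, 53, 6, 94, 33, 54, 59]
enqueue(79): queue = [64, 67, 53, 6, 94, 33, 54, 59, 79]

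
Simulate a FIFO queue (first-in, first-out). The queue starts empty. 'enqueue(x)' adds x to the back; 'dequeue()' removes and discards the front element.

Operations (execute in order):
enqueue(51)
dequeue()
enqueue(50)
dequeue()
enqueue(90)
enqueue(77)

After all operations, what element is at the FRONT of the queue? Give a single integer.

enqueue(51): queue = [51]
dequeue(): queue = []
enqueue(50): queue = [50]
dequeue(): queue = []
enqueue(90): queue = [90]
enqueue(77): queue = [90, 77]

Answer: 90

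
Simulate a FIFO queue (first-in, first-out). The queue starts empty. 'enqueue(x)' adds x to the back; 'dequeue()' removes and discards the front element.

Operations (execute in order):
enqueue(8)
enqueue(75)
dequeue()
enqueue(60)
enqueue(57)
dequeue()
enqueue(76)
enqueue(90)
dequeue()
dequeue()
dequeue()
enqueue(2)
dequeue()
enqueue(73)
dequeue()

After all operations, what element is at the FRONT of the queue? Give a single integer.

enqueue(8): queue = [8]
enqueue(75): queue = [8, 75]
dequeue(): queue = [75]
enqueue(60): queue = [75, 60]
enqueue(57): queue = [75, 60, 57]
dequeue(): queue = [60, 57]
enqueue(76): queue = [60, 57, 76]
enqueue(90): queue = [60, 57, 76, 90]
dequeue(): queue = [57, 76, 90]
dequeue(): queue = [76, 90]
dequeue(): queue = [90]
enqueue(2): queue = [90, 2]
dequeue(): queue = [2]
enqueue(73): queue = [2, 73]
dequeue(): queue = [73]

Answer: 73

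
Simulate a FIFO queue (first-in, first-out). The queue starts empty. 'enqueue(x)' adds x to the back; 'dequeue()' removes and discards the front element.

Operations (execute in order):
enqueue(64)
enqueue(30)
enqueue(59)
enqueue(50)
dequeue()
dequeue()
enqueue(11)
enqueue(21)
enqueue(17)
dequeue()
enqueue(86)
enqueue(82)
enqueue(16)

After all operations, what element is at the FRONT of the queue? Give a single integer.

Answer: 50

Derivation:
enqueue(64): queue = [64]
enqueue(30): queue = [64, 30]
enqueue(59): queue = [64, 30, 59]
enqueue(50): queue = [64, 30, 59, 50]
dequeue(): queue = [30, 59, 50]
dequeue(): queue = [59, 50]
enqueue(11): queue = [59, 50, 11]
enqueue(21): queue = [59, 50, 11, 21]
enqueue(17): queue = [59, 50, 11, 21, 17]
dequeue(): queue = [50, 11, 21, 17]
enqueue(86): queue = [50, 11, 21, 17, 86]
enqueue(82): queue = [50, 11, 21, 17, 86, 82]
enqueue(16): queue = [50, 11, 21, 17, 86, 82, 16]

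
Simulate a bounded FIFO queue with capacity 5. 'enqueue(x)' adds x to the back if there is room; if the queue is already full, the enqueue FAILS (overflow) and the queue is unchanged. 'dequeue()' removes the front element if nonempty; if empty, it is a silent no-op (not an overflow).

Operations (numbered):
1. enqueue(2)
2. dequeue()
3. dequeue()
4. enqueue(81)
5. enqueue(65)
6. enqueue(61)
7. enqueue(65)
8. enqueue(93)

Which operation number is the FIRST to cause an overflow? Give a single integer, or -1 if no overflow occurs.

1. enqueue(2): size=1
2. dequeue(): size=0
3. dequeue(): empty, no-op, size=0
4. enqueue(81): size=1
5. enqueue(65): size=2
6. enqueue(61): size=3
7. enqueue(65): size=4
8. enqueue(93): size=5

Answer: -1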